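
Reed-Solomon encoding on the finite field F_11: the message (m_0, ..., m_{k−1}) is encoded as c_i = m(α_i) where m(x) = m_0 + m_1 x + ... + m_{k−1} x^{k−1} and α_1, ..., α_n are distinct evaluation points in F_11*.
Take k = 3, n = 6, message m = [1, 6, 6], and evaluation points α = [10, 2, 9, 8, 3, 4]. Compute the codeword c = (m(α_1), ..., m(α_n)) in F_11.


c = [1, 4, 2, 4, 7, 0]

Message polynomial: m(x) = 1 + 6·x + 6·x^2 (mod 11).
For each evaluation point α_i, compute m(α_i) mod 11:
  α_1 = 10: Horner steps 6 → 0 → 1, so m(10) = 1.
  α_2 = 2: Horner steps 6 → 7 → 4, so m(2) = 4.
  α_3 = 9: Horner steps 6 → 5 → 2, so m(9) = 2.
  α_4 = 8: Horner steps 6 → 10 → 4, so m(8) = 4.
  α_5 = 3: Horner steps 6 → 2 → 7, so m(3) = 7.
  α_6 = 4: Horner steps 6 → 8 → 0, so m(4) = 0.
Codeword c = [1, 4, 2, 4, 7, 0] ∈ F_11^6.


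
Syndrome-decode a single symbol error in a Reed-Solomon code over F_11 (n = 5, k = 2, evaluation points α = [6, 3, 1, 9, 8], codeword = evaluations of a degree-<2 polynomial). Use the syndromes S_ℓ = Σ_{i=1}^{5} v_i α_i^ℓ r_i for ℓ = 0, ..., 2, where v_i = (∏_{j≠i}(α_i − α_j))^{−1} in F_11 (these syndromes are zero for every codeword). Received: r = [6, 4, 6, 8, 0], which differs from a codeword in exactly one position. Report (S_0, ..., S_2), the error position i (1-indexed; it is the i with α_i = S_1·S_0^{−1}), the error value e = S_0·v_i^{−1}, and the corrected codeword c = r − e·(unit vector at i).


S = (4, 4, 4), error at position 3, error magnitude e = 7, c = [6, 4, 10, 8, 0].

Step 1: column multipliers v_i = (∏_{j≠i}(α_i − α_j))^{−1} mod 11.
  i = 1 (α = 6): (6−3)(6−1)(6−9)(6−8) = 3·5·(−3)·(−2) = 90 ≡ 2, so v_1 = 2^{−1} = 6 (mod 11).
  i = 2 (α = 3): (3−6)(3−1)(3−9)(3−8) = (−3)·2·(−6)·(−5) = −180 ≡ 7, so v_2 = 7^{−1} = 8 (mod 11).
  i = 3 (α = 1): (1−6)(1−3)(1−9)(1−8) = (−5)·(−2)·(−8)·(−7) = 560 ≡ 10, so v_3 = 10^{−1} = 10 (mod 11).
  i = 4 (α = 9): (9−6)(9−3)(9−1)(9−8) = 3·6·8·1 = 144 ≡ 1, so v_4 = 1^{−1} = 1 (mod 11).
  i = 5 (α = 8): (8−6)(8−3)(8−1)(8−9) = 2·5·7·(−1) = −70 ≡ 7, so v_5 = 7^{−1} = 8 (mod 11).
  v = [6, 8, 10, 1, 8].
Step 2: syndromes of r = [6, 4, 6, 8, 0] (all sums mod 11).
  S_0 = Σ v_i r_i = 6·6 + 8·4 + 10·6 + 1·8 + 8·0 = 136 ≡ 4.
  S_1 = Σ v_i α_i r_i = 6·6·6 + 8·3·4 + 10·1·6 + 1·9·8 + 8·8·0 = 444 ≡ 4.
  α_i^2 mod 11 = [3, 9, 1, 4, 9].
  S_2 = Σ v_i α_i^2 r_i = 6·3·6 + 8·9·4 + 10·1·6 + 1·4·8 + 8·9·0 = 488 ≡ 4.
  S = (4, 4, 4) ≠ 0, so r is not a codeword (an error is present).
Step 3: locate the error. For a single error e at position i, S_ℓ = v_i·e·α_i^ℓ, so α_err = S_1/S_0.
  S_0^{−1} = 4^{−1} = 3 (mod 11), so α_err = 4·3 = 12 ≡ 1 = α_3. Error position i = 3.
  Consistency check: S_2/S_1 = 4·3 = 12 ≡ 1 = α_err ✓ (single-error assumption holds).
Step 4: error magnitude e = S_0/v_3 = S_0·∏_{j≠3}(α_3 − α_j) = 4·10 = 40 ≡ 7 (mod 11).
Step 5: correct position 3: c_3 = r_3 − e = 6 − 7 ≡ 10 (mod 11). Hence c = [6, 4, 10, 8, 0].
  Check: interpolating c through the α_i gives m(x) = 2 + 8·x (degree < 2) with m(α_i) = c_i for every i, so c is indeed a codeword.


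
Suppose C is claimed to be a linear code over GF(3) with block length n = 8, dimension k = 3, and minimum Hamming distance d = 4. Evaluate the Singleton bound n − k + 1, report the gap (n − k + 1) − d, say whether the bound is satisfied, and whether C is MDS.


Singleton RHS = n − k + 1 = 6, slack = 2, bound satisfied, not MDS.

Singleton bound: d ≤ n − k + 1.
Here n = 8, k = 3, so n − k + 1 = 6.
Given d = 4, check d ≤ 6: YES.
Slack = (n − k + 1) − d = 2.
The code is NOT MDS (slack = 2 > 0).
Description: the claimed parameters are [8, 3, 4]_3; such a code would be non-MDS.


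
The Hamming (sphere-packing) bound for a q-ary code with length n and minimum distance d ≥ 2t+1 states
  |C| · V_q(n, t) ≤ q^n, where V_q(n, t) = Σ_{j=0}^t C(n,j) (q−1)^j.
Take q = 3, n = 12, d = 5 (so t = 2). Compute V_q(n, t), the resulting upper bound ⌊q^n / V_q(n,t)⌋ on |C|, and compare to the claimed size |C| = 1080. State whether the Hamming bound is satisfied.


V_q(n, t) = 289, q^n = 531441, Hamming bound = 1838, |C| = 1080 ≤ bound (satisfied).

Step 1: Compute V_q(n, t) = Σ_{j=0}^2 C(n, j) (q−1)^j.
  j = 0: C(12,0)·(2)^0 = 1·1 = 1.
  j = 1: C(12,1)·(2)^1 = 12·2 = 24.
  j = 2: C(12,2)·(2)^2 = 66·4 = 264.
  V_q(n, t) = 1 + 24 + 264 = 289.
Step 2: q^n = 3^12 = 531441.
Step 3: Hamming bound ⌊q^n / V_q(n,t)⌋ = ⌊531441/289⌋ = 1838.
Step 4: Compare |C| = 1080 to 1838: satisfied.
The claimed |C| lies below the Hamming bound.


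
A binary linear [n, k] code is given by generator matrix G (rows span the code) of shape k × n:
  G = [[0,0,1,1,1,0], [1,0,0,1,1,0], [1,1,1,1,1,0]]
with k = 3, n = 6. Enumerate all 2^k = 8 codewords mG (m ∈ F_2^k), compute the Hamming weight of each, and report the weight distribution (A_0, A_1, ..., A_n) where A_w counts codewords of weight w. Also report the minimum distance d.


Weight distribution: A_0 = 1, A_2 = 3, A_3 = 3, A_5 = 1. Minimum distance d = 2.

Enumerate all 2^3 = 8 messages m ∈ F_2^3.
For each, compute codeword c = mG in F_2^6, then tally its weight.
  m = 000 → c = 000000, weight = 0.
  m = 100 → c = 001110, weight = 3.
  m = 010 → c = 100110, weight = 3.
  m = 110 → c = 101000, weight = 2.
  m = 001 → c = 111110, weight = 5.
  m = 101 → c = 110000, weight = 2.
  m = 011 → c = 011000, weight = 2.
  m = 111 → c = 010110, weight = 3.
Tally weights:
  weight 0: 1 codewords.
  weight 2: 3 codewords.
  weight 3: 3 codewords.
  weight 5: 1 codewords.
Minimum distance d = smallest w > 0 with A_w > 0 = 2.
Sanity: Σ A_w = 8 = 2^3 = 8 ✓.


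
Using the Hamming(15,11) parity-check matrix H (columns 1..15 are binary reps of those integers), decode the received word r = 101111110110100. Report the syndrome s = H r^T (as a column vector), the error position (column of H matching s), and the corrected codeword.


s = (0, 1, 1, 0)^T, error position = 6, corrected codeword c = 101110110110100

Compute s = H r^T mod 2 one row at a time:
  s_1 = 1 + 0 + 1 + 1 + 0 + 1 + 0 + 0 = 4 ≡ 0 (mod 2).
  s_2 = 1 + 1 + 1 + 1 + 0 + 1 + 0 + 0 = 5 ≡ 1 (mod 2).
  s_3 = 0 + 1 + 1 + 1 + 1 + 1 + 0 + 0 = 5 ≡ 1 (mod 2).
  s_4 = 1 + 1 + 1 + 1 + 0 + 1 + 1 + 0 = 6 ≡ 0 (mod 2).
s = (0, 1, 1, 0)^T — this equals column 6 of H (binary 0110), so error is at position 6.
Correct: flip bit 6 of r = 101111110110100 to get c = 101110110110100.


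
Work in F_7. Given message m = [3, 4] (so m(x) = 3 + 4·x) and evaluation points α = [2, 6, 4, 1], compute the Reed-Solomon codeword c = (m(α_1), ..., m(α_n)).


c = [4, 6, 5, 0]

Message polynomial: m(x) = 3 + 4·x (mod 7).
For each evaluation point α_i, compute m(α_i) mod 7:
  α_1 = 2: Horner steps 4 → 4, so m(2) = 4.
  α_2 = 6: Horner steps 4 → 6, so m(6) = 6.
  α_3 = 4: Horner steps 4 → 5, so m(4) = 5.
  α_4 = 1: Horner steps 4 → 0, so m(1) = 0.
Codeword c = [4, 6, 5, 0] ∈ F_7^4.


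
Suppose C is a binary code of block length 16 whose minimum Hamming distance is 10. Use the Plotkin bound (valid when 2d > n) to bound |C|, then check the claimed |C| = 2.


Plotkin bound M ≤ 4; given |C| = 2 ≤ bound (satisfied).

Check applicability: 2d = 20, n = 16.
2d − n = 4 > 0, so Plotkin applies.
Compute d/(2d−n) = 10/4 ≈ 2.5000.
⌊d/(2d−n)⌋ = 2.
Plotkin bound: M ≤ 2·2 = 4.
Given |C| = 2, check: satisfied.
This |C| is below the Plotkin bound.


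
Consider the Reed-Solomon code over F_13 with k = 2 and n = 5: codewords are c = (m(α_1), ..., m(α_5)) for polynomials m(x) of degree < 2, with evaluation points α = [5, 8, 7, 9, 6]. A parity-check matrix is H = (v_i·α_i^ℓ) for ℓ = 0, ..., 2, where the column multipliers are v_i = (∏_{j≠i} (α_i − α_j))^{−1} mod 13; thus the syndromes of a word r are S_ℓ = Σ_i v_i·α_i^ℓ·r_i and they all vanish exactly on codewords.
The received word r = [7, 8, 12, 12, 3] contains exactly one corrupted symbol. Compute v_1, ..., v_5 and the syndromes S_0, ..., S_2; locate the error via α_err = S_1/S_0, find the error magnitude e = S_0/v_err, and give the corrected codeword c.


S = (9, 3, 1), error at position 4, error magnitude e = 8, c = [7, 8, 12, 4, 3].

Step 1: column multipliers v_i = (∏_{j≠i}(α_i − α_j))^{−1} mod 13.
  i = 1 (α = 5): (5−8)(5−7)(5−9)(5−6) = (−3)·(−2)·(−4)·(−1) = 24 ≡ 11, so v_1 = 11^{−1} = 6 (mod 13).
  i = 2 (α = 8): (8−5)(8−7)(8−9)(8−6) = 3·1·(−1)·2 = −6 ≡ 7, so v_2 = 7^{−1} = 2 (mod 13).
  i = 3 (α = 7): (7−5)(7−8)(7−9)(7−6) = 2·(−1)·(−2)·1 = 4 ≡ 4, so v_3 = 4^{−1} = 10 (mod 13).
  i = 4 (α = 9): (9−5)(9−8)(9−7)(9−6) = 4·1·2·3 = 24 ≡ 11, so v_4 = 11^{−1} = 6 (mod 13).
  i = 5 (α = 6): (6−5)(6−8)(6−7)(6−9) = 1·(−2)·(−1)·(−3) = −6 ≡ 7, so v_5 = 7^{−1} = 2 (mod 13).
  v = [6, 2, 10, 6, 2].
Step 2: syndromes of r = [7, 8, 12, 12, 3] (all sums mod 13).
  S_0 = Σ v_i r_i = 6·7 + 2·8 + 10·12 + 6·12 + 2·3 = 256 ≡ 9.
  S_1 = Σ v_i α_i r_i = 6·5·7 + 2·8·8 + 10·7·12 + 6·9·12 + 2·6·3 = 1862 ≡ 3.
  α_i^2 mod 13 = [12, 12, 10, 3, 10].
  S_2 = Σ v_i α_i^2 r_i = 6·12·7 + 2·12·8 + 10·10·12 + 6·3·12 + 2·10·3 = 2172 ≡ 1.
  S = (9, 3, 1) ≠ 0, so r is not a codeword (an error is present).
Step 3: locate the error. For a single error e at position i, S_ℓ = v_i·e·α_i^ℓ, so α_err = S_1/S_0.
  S_0^{−1} = 9^{−1} = 3 (mod 13), so α_err = 3·3 = 9 ≡ 9 = α_4. Error position i = 4.
  Consistency check: S_2/S_1 = 1·9 = 9 ≡ 9 = α_err ✓ (single-error assumption holds).
Step 4: error magnitude e = S_0/v_4 = S_0·∏_{j≠4}(α_4 − α_j) = 9·11 = 99 ≡ 8 (mod 13).
Step 5: correct position 4: c_4 = r_4 − e = 12 − 8 ≡ 4 (mod 13). Hence c = [7, 8, 12, 4, 3].
  Check: interpolating c through the α_i gives m(x) = 1 + 9·x (degree < 2) with m(α_i) = c_i for every i, so c is indeed a codeword.


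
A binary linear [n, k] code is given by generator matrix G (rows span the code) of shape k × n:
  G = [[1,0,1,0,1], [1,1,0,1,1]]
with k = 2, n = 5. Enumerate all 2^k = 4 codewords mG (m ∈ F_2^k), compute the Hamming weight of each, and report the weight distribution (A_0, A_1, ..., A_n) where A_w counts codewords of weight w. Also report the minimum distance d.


Weight distribution: A_0 = 1, A_3 = 2, A_4 = 1. Minimum distance d = 3.

Enumerate all 2^2 = 4 messages m ∈ F_2^2.
For each, compute codeword c = mG in F_2^5, then tally its weight.
  m = 00 → c = 00000, weight = 0.
  m = 10 → c = 10101, weight = 3.
  m = 01 → c = 11011, weight = 4.
  m = 11 → c = 01110, weight = 3.
Tally weights:
  weight 0: 1 codewords.
  weight 3: 2 codewords.
  weight 4: 1 codewords.
Minimum distance d = smallest w > 0 with A_w > 0 = 3.
Sanity: Σ A_w = 4 = 2^2 = 4 ✓.


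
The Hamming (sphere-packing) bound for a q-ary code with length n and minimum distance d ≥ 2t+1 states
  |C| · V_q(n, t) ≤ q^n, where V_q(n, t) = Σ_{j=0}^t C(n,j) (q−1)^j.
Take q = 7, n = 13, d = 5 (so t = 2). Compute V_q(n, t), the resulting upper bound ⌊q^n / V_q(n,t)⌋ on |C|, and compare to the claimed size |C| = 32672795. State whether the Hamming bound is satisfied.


V_q(n, t) = 2887, q^n = 96889010407, Hamming bound = 33560446, |C| = 32672795 ≤ bound (satisfied).

Step 1: Compute V_q(n, t) = Σ_{j=0}^2 C(n, j) (q−1)^j.
  j = 0: C(13,0)·(6)^0 = 1·1 = 1.
  j = 1: C(13,1)·(6)^1 = 13·6 = 78.
  j = 2: C(13,2)·(6)^2 = 78·36 = 2808.
  V_q(n, t) = 1 + 78 + 2808 = 2887.
Step 2: q^n = 7^13 = 96889010407.
Step 3: Hamming bound ⌊q^n / V_q(n,t)⌋ = ⌊96889010407/2887⌋ = 33560446.
Step 4: Compare |C| = 32672795 to 33560446: satisfied.
The claimed |C| lies below the Hamming bound.


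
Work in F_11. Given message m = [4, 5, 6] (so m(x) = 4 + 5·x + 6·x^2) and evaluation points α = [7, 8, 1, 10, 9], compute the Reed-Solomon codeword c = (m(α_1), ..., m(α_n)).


c = [3, 10, 4, 5, 7]

Message polynomial: m(x) = 4 + 5·x + 6·x^2 (mod 11).
For each evaluation point α_i, compute m(α_i) mod 11:
  α_1 = 7: Horner steps 6 → 3 → 3, so m(7) = 3.
  α_2 = 8: Horner steps 6 → 9 → 10, so m(8) = 10.
  α_3 = 1: Horner steps 6 → 0 → 4, so m(1) = 4.
  α_4 = 10: Horner steps 6 → 10 → 5, so m(10) = 5.
  α_5 = 9: Horner steps 6 → 4 → 7, so m(9) = 7.
Codeword c = [3, 10, 4, 5, 7] ∈ F_11^5.


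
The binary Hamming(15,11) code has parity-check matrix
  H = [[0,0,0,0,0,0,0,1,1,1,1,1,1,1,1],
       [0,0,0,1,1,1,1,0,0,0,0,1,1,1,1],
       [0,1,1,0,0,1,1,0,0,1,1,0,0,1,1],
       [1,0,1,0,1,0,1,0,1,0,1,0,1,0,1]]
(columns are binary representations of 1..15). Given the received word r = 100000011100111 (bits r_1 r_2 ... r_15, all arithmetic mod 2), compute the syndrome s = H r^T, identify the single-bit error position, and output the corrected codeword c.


s = (0, 1, 1, 0)^T, error position = 6, corrected codeword c = 100001011100111

Compute s = H r^T mod 2 one row at a time:
  s_1 = 1 + 1 + 1 + 0 + 0 + 1 + 1 + 1 = 6 ≡ 0 (mod 2).
  s_2 = 0 + 0 + 0 + 0 + 0 + 1 + 1 + 1 = 3 ≡ 1 (mod 2).
  s_3 = 0 + 0 + 0 + 0 + 1 + 0 + 1 + 1 = 3 ≡ 1 (mod 2).
  s_4 = 1 + 0 + 0 + 0 + 1 + 0 + 1 + 1 = 4 ≡ 0 (mod 2).
s = (0, 1, 1, 0)^T — this equals column 6 of H (binary 0110), so error is at position 6.
Correct: flip bit 6 of r = 100000011100111 to get c = 100001011100111.


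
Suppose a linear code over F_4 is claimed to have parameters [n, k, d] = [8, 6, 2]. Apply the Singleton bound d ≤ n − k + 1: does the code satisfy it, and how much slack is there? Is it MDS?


Singleton RHS = n − k + 1 = 3, slack = 1, bound satisfied, not MDS.

Singleton bound: d ≤ n − k + 1.
Here n = 8, k = 6, so n − k + 1 = 3.
Given d = 2, check d ≤ 3: YES.
Slack = (n − k + 1) − d = 1.
The code is NOT MDS (slack = 1 > 0).
Description: the claimed parameters are [8, 6, 2]_4; such a code would be non-MDS.


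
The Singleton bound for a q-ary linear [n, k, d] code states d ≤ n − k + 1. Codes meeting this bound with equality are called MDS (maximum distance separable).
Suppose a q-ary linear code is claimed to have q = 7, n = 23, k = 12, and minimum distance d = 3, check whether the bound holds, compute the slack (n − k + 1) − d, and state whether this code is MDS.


Singleton RHS = n − k + 1 = 12, slack = 9, bound satisfied, not MDS.

Singleton bound: d ≤ n − k + 1.
Here n = 23, k = 12, so n − k + 1 = 12.
Given d = 3, check d ≤ 12: YES.
Slack = (n − k + 1) − d = 9.
The code is NOT MDS (slack = 9 > 0).
Description: the claimed parameters are [23, 12, 3]_7; such a code would be non-MDS.


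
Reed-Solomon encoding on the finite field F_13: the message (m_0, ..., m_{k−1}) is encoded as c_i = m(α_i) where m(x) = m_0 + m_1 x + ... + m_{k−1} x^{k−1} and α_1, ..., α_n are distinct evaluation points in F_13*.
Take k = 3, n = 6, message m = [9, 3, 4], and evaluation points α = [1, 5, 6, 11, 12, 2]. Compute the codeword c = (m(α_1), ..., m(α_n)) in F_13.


c = [3, 7, 2, 6, 10, 5]

Message polynomial: m(x) = 9 + 3·x + 4·x^2 (mod 13).
For each evaluation point α_i, compute m(α_i) mod 13:
  α_1 = 1: Horner steps 4 → 7 → 3, so m(1) = 3.
  α_2 = 5: Horner steps 4 → 10 → 7, so m(5) = 7.
  α_3 = 6: Horner steps 4 → 1 → 2, so m(6) = 2.
  α_4 = 11: Horner steps 4 → 8 → 6, so m(11) = 6.
  α_5 = 12: Horner steps 4 → 12 → 10, so m(12) = 10.
  α_6 = 2: Horner steps 4 → 11 → 5, so m(2) = 5.
Codeword c = [3, 7, 2, 6, 10, 5] ∈ F_13^6.


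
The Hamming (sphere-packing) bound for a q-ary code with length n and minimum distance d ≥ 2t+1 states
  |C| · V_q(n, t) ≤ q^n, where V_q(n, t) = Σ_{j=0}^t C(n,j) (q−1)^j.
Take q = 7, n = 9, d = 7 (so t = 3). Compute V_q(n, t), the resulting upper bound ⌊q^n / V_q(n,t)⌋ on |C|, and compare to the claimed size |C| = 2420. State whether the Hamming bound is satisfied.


V_q(n, t) = 19495, q^n = 40353607, Hamming bound = 2069, |C| = 2420 > bound (violated).

Step 1: Compute V_q(n, t) = Σ_{j=0}^3 C(n, j) (q−1)^j.
  j = 0: C(9,0)·(6)^0 = 1·1 = 1.
  j = 1: C(9,1)·(6)^1 = 9·6 = 54.
  j = 2: C(9,2)·(6)^2 = 36·36 = 1296.
  j = 3: C(9,3)·(6)^3 = 84·216 = 18144.
  V_q(n, t) = 1 + 54 + 1296 + 18144 = 19495.
Step 2: q^n = 7^9 = 40353607.
Step 3: Hamming bound ⌊q^n / V_q(n,t)⌋ = ⌊40353607/19495⌋ = 2069.
Step 4: Compare |C| = 2420 to 2069: violated.
The claimed |C| lies above the Hamming bound, so no 7-ary code of length 9 with d ≥ 7 can have 2420 codewords.


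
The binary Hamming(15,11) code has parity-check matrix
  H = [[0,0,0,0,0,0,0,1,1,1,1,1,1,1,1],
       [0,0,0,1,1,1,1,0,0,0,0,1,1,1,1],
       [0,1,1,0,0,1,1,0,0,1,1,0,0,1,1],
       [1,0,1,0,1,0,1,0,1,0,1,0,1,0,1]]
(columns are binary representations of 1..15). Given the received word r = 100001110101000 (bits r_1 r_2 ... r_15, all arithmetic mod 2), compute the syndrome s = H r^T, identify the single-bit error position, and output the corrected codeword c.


s = (1, 1, 1, 0)^T, error position = 14, corrected codeword c = 100001110101010

Compute s = H r^T mod 2 one row at a time:
  s_1 = 1 + 0 + 1 + 0 + 1 + 0 + 0 + 0 = 3 ≡ 1 (mod 2).
  s_2 = 0 + 0 + 1 + 1 + 1 + 0 + 0 + 0 = 3 ≡ 1 (mod 2).
  s_3 = 0 + 0 + 1 + 1 + 1 + 0 + 0 + 0 = 3 ≡ 1 (mod 2).
  s_4 = 1 + 0 + 0 + 1 + 0 + 0 + 0 + 0 = 2 ≡ 0 (mod 2).
s = (1, 1, 1, 0)^T — this equals column 14 of H (binary 1110), so error is at position 14.
Correct: flip bit 14 of r = 100001110101000 to get c = 100001110101010.


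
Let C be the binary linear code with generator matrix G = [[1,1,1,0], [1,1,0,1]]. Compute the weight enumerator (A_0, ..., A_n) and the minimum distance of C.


Weight distribution: A_0 = 1, A_2 = 1, A_3 = 2. Minimum distance d = 2.

Enumerate all 2^2 = 4 messages m ∈ F_2^2.
For each, compute codeword c = mG in F_2^4, then tally its weight.
  m = 00 → c = 0000, weight = 0.
  m = 10 → c = 1110, weight = 3.
  m = 01 → c = 1101, weight = 3.
  m = 11 → c = 0011, weight = 2.
Tally weights:
  weight 0: 1 codewords.
  weight 2: 1 codewords.
  weight 3: 2 codewords.
Minimum distance d = smallest w > 0 with A_w > 0 = 2.
Sanity: Σ A_w = 4 = 2^2 = 4 ✓.


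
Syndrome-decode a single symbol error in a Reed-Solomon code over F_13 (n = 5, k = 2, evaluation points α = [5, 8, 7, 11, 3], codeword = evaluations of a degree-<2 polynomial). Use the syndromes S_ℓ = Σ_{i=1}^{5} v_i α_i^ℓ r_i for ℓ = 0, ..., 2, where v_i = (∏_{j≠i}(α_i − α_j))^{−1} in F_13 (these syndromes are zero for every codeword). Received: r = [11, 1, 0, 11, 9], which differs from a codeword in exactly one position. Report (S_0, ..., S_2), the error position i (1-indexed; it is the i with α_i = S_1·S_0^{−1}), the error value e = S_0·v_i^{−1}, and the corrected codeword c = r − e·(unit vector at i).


S = (5, 3, 7), error at position 4, error magnitude e = 7, c = [11, 1, 0, 4, 9].

Step 1: column multipliers v_i = (∏_{j≠i}(α_i − α_j))^{−1} mod 13.
  i = 1 (α = 5): (5−8)(5−7)(5−11)(5−3) = (−3)·(−2)·(−6)·2 = −72 ≡ 6, so v_1 = 6^{−1} = 11 (mod 13).
  i = 2 (α = 8): (8−5)(8−7)(8−11)(8−3) = 3·1·(−3)·5 = −45 ≡ 7, so v_2 = 7^{−1} = 2 (mod 13).
  i = 3 (α = 7): (7−5)(7−8)(7−11)(7−3) = 2·(−1)·(−4)·4 = 32 ≡ 6, so v_3 = 6^{−1} = 11 (mod 13).
  i = 4 (α = 11): (11−5)(11−8)(11−7)(11−3) = 6·3·4·8 = 576 ≡ 4, so v_4 = 4^{−1} = 10 (mod 13).
  i = 5 (α = 3): (3−5)(3−8)(3−7)(3−11) = (−2)·(−5)·(−4)·(−8) = 320 ≡ 8, so v_5 = 8^{−1} = 5 (mod 13).
  v = [11, 2, 11, 10, 5].
Step 2: syndromes of r = [11, 1, 0, 11, 9] (all sums mod 13).
  S_0 = Σ v_i r_i = 11·11 + 2·1 + 11·0 + 10·11 + 5·9 = 278 ≡ 5.
  S_1 = Σ v_i α_i r_i = 11·5·11 + 2·8·1 + 11·7·0 + 10·11·11 + 5·3·9 = 1966 ≡ 3.
  α_i^2 mod 13 = [12, 12, 10, 4, 9].
  S_2 = Σ v_i α_i^2 r_i = 11·12·11 + 2·12·1 + 11·10·0 + 10·4·11 + 5·9·9 = 2321 ≡ 7.
  S = (5, 3, 7) ≠ 0, so r is not a codeword (an error is present).
Step 3: locate the error. For a single error e at position i, S_ℓ = v_i·e·α_i^ℓ, so α_err = S_1/S_0.
  S_0^{−1} = 5^{−1} = 8 (mod 13), so α_err = 3·8 = 24 ≡ 11 = α_4. Error position i = 4.
  Consistency check: S_2/S_1 = 7·9 = 63 ≡ 11 = α_err ✓ (single-error assumption holds).
Step 4: error magnitude e = S_0/v_4 = S_0·∏_{j≠4}(α_4 − α_j) = 5·4 = 20 ≡ 7 (mod 13).
Step 5: correct position 4: c_4 = r_4 − e = 11 − 7 ≡ 4 (mod 13). Hence c = [11, 1, 0, 4, 9].
  Check: interpolating c through the α_i gives m(x) = 6 + 1·x (degree < 2) with m(α_i) = c_i for every i, so c is indeed a codeword.


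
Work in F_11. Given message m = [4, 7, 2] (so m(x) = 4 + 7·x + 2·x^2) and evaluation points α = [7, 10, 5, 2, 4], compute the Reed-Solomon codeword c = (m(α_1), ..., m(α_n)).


c = [8, 10, 1, 4, 9]

Message polynomial: m(x) = 4 + 7·x + 2·x^2 (mod 11).
For each evaluation point α_i, compute m(α_i) mod 11:
  α_1 = 7: Horner steps 2 → 10 → 8, so m(7) = 8.
  α_2 = 10: Horner steps 2 → 5 → 10, so m(10) = 10.
  α_3 = 5: Horner steps 2 → 6 → 1, so m(5) = 1.
  α_4 = 2: Horner steps 2 → 0 → 4, so m(2) = 4.
  α_5 = 4: Horner steps 2 → 4 → 9, so m(4) = 9.
Codeword c = [8, 10, 1, 4, 9] ∈ F_11^5.


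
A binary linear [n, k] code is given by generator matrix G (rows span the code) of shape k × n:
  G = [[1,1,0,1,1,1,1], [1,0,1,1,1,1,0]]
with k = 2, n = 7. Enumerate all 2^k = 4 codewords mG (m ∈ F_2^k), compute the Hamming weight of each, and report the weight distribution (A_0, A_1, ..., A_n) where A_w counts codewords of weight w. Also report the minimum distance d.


Weight distribution: A_0 = 1, A_3 = 1, A_5 = 1, A_6 = 1. Minimum distance d = 3.

Enumerate all 2^2 = 4 messages m ∈ F_2^2.
For each, compute codeword c = mG in F_2^7, then tally its weight.
  m = 00 → c = 0000000, weight = 0.
  m = 10 → c = 1101111, weight = 6.
  m = 01 → c = 1011110, weight = 5.
  m = 11 → c = 0110001, weight = 3.
Tally weights:
  weight 0: 1 codewords.
  weight 3: 1 codewords.
  weight 5: 1 codewords.
  weight 6: 1 codewords.
Minimum distance d = smallest w > 0 with A_w > 0 = 3.
Sanity: Σ A_w = 4 = 2^2 = 4 ✓.


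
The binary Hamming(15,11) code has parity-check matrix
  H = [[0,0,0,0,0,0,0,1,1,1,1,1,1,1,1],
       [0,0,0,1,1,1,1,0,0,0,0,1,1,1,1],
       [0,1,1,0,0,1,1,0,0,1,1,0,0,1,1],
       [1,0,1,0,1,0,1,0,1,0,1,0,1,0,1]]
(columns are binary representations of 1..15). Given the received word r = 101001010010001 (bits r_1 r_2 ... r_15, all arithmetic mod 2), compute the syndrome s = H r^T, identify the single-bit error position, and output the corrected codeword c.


s = (1, 0, 0, 0)^T, error position = 8, corrected codeword c = 101001000010001

Compute s = H r^T mod 2 one row at a time:
  s_1 = 1 + 0 + 0 + 1 + 0 + 0 + 0 + 1 = 3 ≡ 1 (mod 2).
  s_2 = 0 + 0 + 1 + 0 + 0 + 0 + 0 + 1 = 2 ≡ 0 (mod 2).
  s_3 = 0 + 1 + 1 + 0 + 0 + 1 + 0 + 1 = 4 ≡ 0 (mod 2).
  s_4 = 1 + 1 + 0 + 0 + 0 + 1 + 0 + 1 = 4 ≡ 0 (mod 2).
s = (1, 0, 0, 0)^T — this equals column 8 of H (binary 1000), so error is at position 8.
Correct: flip bit 8 of r = 101001010010001 to get c = 101001000010001.


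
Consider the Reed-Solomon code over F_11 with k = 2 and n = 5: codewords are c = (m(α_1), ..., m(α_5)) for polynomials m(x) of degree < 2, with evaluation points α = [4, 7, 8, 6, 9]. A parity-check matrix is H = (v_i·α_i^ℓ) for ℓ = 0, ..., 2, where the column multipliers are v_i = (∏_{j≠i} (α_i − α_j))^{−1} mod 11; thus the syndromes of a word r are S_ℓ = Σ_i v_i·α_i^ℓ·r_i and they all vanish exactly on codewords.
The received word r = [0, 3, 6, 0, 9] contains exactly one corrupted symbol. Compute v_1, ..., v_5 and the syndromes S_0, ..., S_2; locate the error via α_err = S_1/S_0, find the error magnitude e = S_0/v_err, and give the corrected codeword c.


S = (5, 9, 3), error at position 1, error magnitude e = 6, c = [5, 3, 6, 0, 9].

Step 1: column multipliers v_i = (∏_{j≠i}(α_i − α_j))^{−1} mod 11.
  i = 1 (α = 4): (4−7)(4−8)(4−6)(4−9) = (−3)·(−4)·(−2)·(−5) = 120 ≡ 10, so v_1 = 10^{−1} = 10 (mod 11).
  i = 2 (α = 7): (7−4)(7−8)(7−6)(7−9) = 3·(−1)·1·(−2) = 6 ≡ 6, so v_2 = 6^{−1} = 2 (mod 11).
  i = 3 (α = 8): (8−4)(8−7)(8−6)(8−9) = 4·1·2·(−1) = −8 ≡ 3, so v_3 = 3^{−1} = 4 (mod 11).
  i = 4 (α = 6): (6−4)(6−7)(6−8)(6−9) = 2·(−1)·(−2)·(−3) = −12 ≡ 10, so v_4 = 10^{−1} = 10 (mod 11).
  i = 5 (α = 9): (9−4)(9−7)(9−8)(9−6) = 5·2·1·3 = 30 ≡ 8, so v_5 = 8^{−1} = 7 (mod 11).
  v = [10, 2, 4, 10, 7].
Step 2: syndromes of r = [0, 3, 6, 0, 9] (all sums mod 11).
  S_0 = Σ v_i r_i = 10·0 + 2·3 + 4·6 + 10·0 + 7·9 = 93 ≡ 5.
  S_1 = Σ v_i α_i r_i = 10·4·0 + 2·7·3 + 4·8·6 + 10·6·0 + 7·9·9 = 801 ≡ 9.
  α_i^2 mod 11 = [5, 5, 9, 3, 4].
  S_2 = Σ v_i α_i^2 r_i = 10·5·0 + 2·5·3 + 4·9·6 + 10·3·0 + 7·4·9 = 498 ≡ 3.
  S = (5, 9, 3) ≠ 0, so r is not a codeword (an error is present).
Step 3: locate the error. For a single error e at position i, S_ℓ = v_i·e·α_i^ℓ, so α_err = S_1/S_0.
  S_0^{−1} = 5^{−1} = 9 (mod 11), so α_err = 9·9 = 81 ≡ 4 = α_1. Error position i = 1.
  Consistency check: S_2/S_1 = 3·5 = 15 ≡ 4 = α_err ✓ (single-error assumption holds).
Step 4: error magnitude e = S_0/v_1 = S_0·∏_{j≠1}(α_1 − α_j) = 5·10 = 50 ≡ 6 (mod 11).
Step 5: correct position 1: c_1 = r_1 − e = 0 − 6 ≡ 5 (mod 11). Hence c = [5, 3, 6, 0, 9].
  Check: interpolating c through the α_i gives m(x) = 4 + 3·x (degree < 2) with m(α_i) = c_i for every i, so c is indeed a codeword.


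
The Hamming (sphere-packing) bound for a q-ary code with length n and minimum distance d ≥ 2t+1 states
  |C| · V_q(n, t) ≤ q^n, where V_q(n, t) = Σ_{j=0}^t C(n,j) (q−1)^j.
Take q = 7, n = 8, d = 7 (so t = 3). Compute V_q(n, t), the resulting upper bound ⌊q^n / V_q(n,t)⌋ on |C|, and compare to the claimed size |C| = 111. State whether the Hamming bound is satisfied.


V_q(n, t) = 13153, q^n = 5764801, Hamming bound = 438, |C| = 111 ≤ bound (satisfied).

Step 1: Compute V_q(n, t) = Σ_{j=0}^3 C(n, j) (q−1)^j.
  j = 0: C(8,0)·(6)^0 = 1·1 = 1.
  j = 1: C(8,1)·(6)^1 = 8·6 = 48.
  j = 2: C(8,2)·(6)^2 = 28·36 = 1008.
  j = 3: C(8,3)·(6)^3 = 56·216 = 12096.
  V_q(n, t) = 1 + 48 + 1008 + 12096 = 13153.
Step 2: q^n = 7^8 = 5764801.
Step 3: Hamming bound ⌊q^n / V_q(n,t)⌋ = ⌊5764801/13153⌋ = 438.
Step 4: Compare |C| = 111 to 438: satisfied.
The claimed |C| lies below the Hamming bound.


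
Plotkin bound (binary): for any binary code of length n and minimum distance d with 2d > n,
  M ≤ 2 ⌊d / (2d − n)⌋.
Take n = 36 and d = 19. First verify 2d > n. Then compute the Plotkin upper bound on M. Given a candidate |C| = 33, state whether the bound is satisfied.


Plotkin bound M ≤ 18; given |C| = 33 > bound (violated).

Check applicability: 2d = 38, n = 36.
2d − n = 2 > 0, so Plotkin applies.
Compute d/(2d−n) = 19/2 ≈ 9.5000.
⌊d/(2d−n)⌋ = 9.
Plotkin bound: M ≤ 2·9 = 18.
Given |C| = 33, check: VIOLATED.
This |C| is above the Plotkin bound, so no binary code with n = 36, d = 19 and 33 codewords exists.


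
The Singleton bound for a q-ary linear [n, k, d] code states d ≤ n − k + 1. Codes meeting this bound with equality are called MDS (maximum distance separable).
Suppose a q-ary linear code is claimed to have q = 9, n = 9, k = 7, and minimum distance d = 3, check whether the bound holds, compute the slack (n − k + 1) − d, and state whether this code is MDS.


Singleton RHS = n − k + 1 = 3, slack = 0, bound satisfied, MDS.

Singleton bound: d ≤ n − k + 1.
Here n = 9, k = 7, so n − k + 1 = 3.
Given d = 3, check d ≤ 3: YES.
Slack = (n − k + 1) − d = 0.
The code is MDS (slack = 0).
Description: the claimed parameters are [9, 7, 3]_9; such a code would be MDS (meets Singleton bound).


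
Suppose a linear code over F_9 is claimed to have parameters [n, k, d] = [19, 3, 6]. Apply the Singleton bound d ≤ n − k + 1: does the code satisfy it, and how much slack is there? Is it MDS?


Singleton RHS = n − k + 1 = 17, slack = 11, bound satisfied, not MDS.

Singleton bound: d ≤ n − k + 1.
Here n = 19, k = 3, so n − k + 1 = 17.
Given d = 6, check d ≤ 17: YES.
Slack = (n − k + 1) − d = 11.
The code is NOT MDS (slack = 11 > 0).
Description: the claimed parameters are [19, 3, 6]_9; such a code would be non-MDS.


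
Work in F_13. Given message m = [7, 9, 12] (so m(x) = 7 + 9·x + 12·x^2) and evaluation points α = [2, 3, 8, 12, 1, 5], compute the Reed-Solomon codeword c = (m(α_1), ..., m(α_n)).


c = [8, 12, 2, 10, 2, 1]

Message polynomial: m(x) = 7 + 9·x + 12·x^2 (mod 13).
For each evaluation point α_i, compute m(α_i) mod 13:
  α_1 = 2: Horner steps 12 → 7 → 8, so m(2) = 8.
  α_2 = 3: Horner steps 12 → 6 → 12, so m(3) = 12.
  α_3 = 8: Horner steps 12 → 1 → 2, so m(8) = 2.
  α_4 = 12: Horner steps 12 → 10 → 10, so m(12) = 10.
  α_5 = 1: Horner steps 12 → 8 → 2, so m(1) = 2.
  α_6 = 5: Horner steps 12 → 4 → 1, so m(5) = 1.
Codeword c = [8, 12, 2, 10, 2, 1] ∈ F_13^6.


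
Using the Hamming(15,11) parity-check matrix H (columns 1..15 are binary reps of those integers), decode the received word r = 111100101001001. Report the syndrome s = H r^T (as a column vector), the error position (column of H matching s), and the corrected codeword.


s = (1, 0, 0, 1)^T, error position = 9, corrected codeword c = 111100100001001

Compute s = H r^T mod 2 one row at a time:
  s_1 = 0 + 1 + 0 + 0 + 1 + 0 + 0 + 1 = 3 ≡ 1 (mod 2).
  s_2 = 1 + 0 + 0 + 1 + 1 + 0 + 0 + 1 = 4 ≡ 0 (mod 2).
  s_3 = 1 + 1 + 0 + 1 + 0 + 0 + 0 + 1 = 4 ≡ 0 (mod 2).
  s_4 = 1 + 1 + 0 + 1 + 1 + 0 + 0 + 1 = 5 ≡ 1 (mod 2).
s = (1, 0, 0, 1)^T — this equals column 9 of H (binary 1001), so error is at position 9.
Correct: flip bit 9 of r = 111100101001001 to get c = 111100100001001.


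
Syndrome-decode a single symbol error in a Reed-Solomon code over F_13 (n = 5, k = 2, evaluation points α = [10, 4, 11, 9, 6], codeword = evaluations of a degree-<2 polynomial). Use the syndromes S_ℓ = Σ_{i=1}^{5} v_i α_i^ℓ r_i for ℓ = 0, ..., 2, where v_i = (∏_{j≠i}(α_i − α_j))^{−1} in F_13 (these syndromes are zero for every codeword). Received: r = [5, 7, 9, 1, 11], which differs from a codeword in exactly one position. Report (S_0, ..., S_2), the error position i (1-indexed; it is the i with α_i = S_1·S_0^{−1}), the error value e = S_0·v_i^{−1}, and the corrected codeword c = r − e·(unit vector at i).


S = (10, 8, 9), error at position 5, error magnitude e = 9, c = [5, 7, 9, 1, 2].

Step 1: column multipliers v_i = (∏_{j≠i}(α_i − α_j))^{−1} mod 13.
  i = 1 (α = 10): (10−4)(10−11)(10−9)(10−6) = 6·(−1)·1·4 = −24 ≡ 2, so v_1 = 2^{−1} = 7 (mod 13).
  i = 2 (α = 4): (4−10)(4−11)(4−9)(4−6) = (−6)·(−7)·(−5)·(−2) = 420 ≡ 4, so v_2 = 4^{−1} = 10 (mod 13).
  i = 3 (α = 11): (11−10)(11−4)(11−9)(11−6) = 1·7·2·5 = 70 ≡ 5, so v_3 = 5^{−1} = 8 (mod 13).
  i = 4 (α = 9): (9−10)(9−4)(9−11)(9−6) = (−1)·5·(−2)·3 = 30 ≡ 4, so v_4 = 4^{−1} = 10 (mod 13).
  i = 5 (α = 6): (6−10)(6−4)(6−11)(6−9) = (−4)·2·(−5)·(−3) = −120 ≡ 10, so v_5 = 10^{−1} = 4 (mod 13).
  v = [7, 10, 8, 10, 4].
Step 2: syndromes of r = [5, 7, 9, 1, 11] (all sums mod 13).
  S_0 = Σ v_i r_i = 7·5 + 10·7 + 8·9 + 10·1 + 4·11 = 231 ≡ 10.
  S_1 = Σ v_i α_i r_i = 7·10·5 + 10·4·7 + 8·11·9 + 10·9·1 + 4·6·11 = 1776 ≡ 8.
  α_i^2 mod 13 = [9, 3, 4, 3, 10].
  S_2 = Σ v_i α_i^2 r_i = 7·9·5 + 10·3·7 + 8·4·9 + 10·3·1 + 4·10·11 = 1283 ≡ 9.
  S = (10, 8, 9) ≠ 0, so r is not a codeword (an error is present).
Step 3: locate the error. For a single error e at position i, S_ℓ = v_i·e·α_i^ℓ, so α_err = S_1/S_0.
  S_0^{−1} = 10^{−1} = 4 (mod 13), so α_err = 8·4 = 32 ≡ 6 = α_5. Error position i = 5.
  Consistency check: S_2/S_1 = 9·5 = 45 ≡ 6 = α_err ✓ (single-error assumption holds).
Step 4: error magnitude e = S_0/v_5 = S_0·∏_{j≠5}(α_5 − α_j) = 10·10 = 100 ≡ 9 (mod 13).
Step 5: correct position 5: c_5 = r_5 − e = 11 − 9 ≡ 2 (mod 13). Hence c = [5, 7, 9, 1, 2].
  Check: interpolating c through the α_i gives m(x) = 4 + 4·x (degree < 2) with m(α_i) = c_i for every i, so c is indeed a codeword.


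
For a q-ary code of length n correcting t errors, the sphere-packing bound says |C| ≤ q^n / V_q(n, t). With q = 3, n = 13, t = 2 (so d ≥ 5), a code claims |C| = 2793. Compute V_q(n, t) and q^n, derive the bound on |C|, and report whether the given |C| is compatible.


V_q(n, t) = 339, q^n = 1594323, Hamming bound = 4703, |C| = 2793 ≤ bound (satisfied).

Step 1: Compute V_q(n, t) = Σ_{j=0}^2 C(n, j) (q−1)^j.
  j = 0: C(13,0)·(2)^0 = 1·1 = 1.
  j = 1: C(13,1)·(2)^1 = 13·2 = 26.
  j = 2: C(13,2)·(2)^2 = 78·4 = 312.
  V_q(n, t) = 1 + 26 + 312 = 339.
Step 2: q^n = 3^13 = 1594323.
Step 3: Hamming bound ⌊q^n / V_q(n,t)⌋ = ⌊1594323/339⌋ = 4703.
Step 4: Compare |C| = 2793 to 4703: satisfied.
The claimed |C| lies below the Hamming bound.


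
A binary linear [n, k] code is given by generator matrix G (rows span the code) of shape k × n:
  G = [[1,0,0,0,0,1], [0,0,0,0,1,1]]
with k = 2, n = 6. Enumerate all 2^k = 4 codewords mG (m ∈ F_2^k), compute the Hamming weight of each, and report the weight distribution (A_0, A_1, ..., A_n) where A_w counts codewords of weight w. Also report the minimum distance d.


Weight distribution: A_0 = 1, A_2 = 3. Minimum distance d = 2.

Enumerate all 2^2 = 4 messages m ∈ F_2^2.
For each, compute codeword c = mG in F_2^6, then tally its weight.
  m = 00 → c = 000000, weight = 0.
  m = 10 → c = 100001, weight = 2.
  m = 01 → c = 000011, weight = 2.
  m = 11 → c = 100010, weight = 2.
Tally weights:
  weight 0: 1 codewords.
  weight 2: 3 codewords.
Minimum distance d = smallest w > 0 with A_w > 0 = 2.
Sanity: Σ A_w = 4 = 2^2 = 4 ✓.


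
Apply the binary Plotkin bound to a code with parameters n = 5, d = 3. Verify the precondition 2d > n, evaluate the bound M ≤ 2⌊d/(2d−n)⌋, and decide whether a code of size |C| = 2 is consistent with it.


Plotkin bound M ≤ 6; given |C| = 2 ≤ bound (satisfied).

Check applicability: 2d = 6, n = 5.
2d − n = 1 > 0, so Plotkin applies.
Compute d/(2d−n) = 3/1 ≈ 3.0000.
⌊d/(2d−n)⌋ = 3.
Plotkin bound: M ≤ 2·3 = 6.
Given |C| = 2, check: satisfied.
This |C| is below the Plotkin bound.


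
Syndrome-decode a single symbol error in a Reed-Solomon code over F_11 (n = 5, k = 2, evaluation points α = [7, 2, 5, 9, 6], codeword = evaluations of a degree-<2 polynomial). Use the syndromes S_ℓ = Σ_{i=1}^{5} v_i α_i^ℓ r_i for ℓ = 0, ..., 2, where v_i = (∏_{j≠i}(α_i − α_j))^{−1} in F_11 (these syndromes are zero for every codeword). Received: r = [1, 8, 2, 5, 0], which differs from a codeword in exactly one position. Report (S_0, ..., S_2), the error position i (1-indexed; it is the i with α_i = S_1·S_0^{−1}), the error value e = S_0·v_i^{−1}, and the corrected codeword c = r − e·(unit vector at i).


S = (7, 5, 2), error at position 1, error magnitude e = 3, c = [9, 8, 2, 5, 0].

Step 1: column multipliers v_i = (∏_{j≠i}(α_i − α_j))^{−1} mod 11.
  i = 1 (α = 7): (7−2)(7−5)(7−9)(7−6) = 5·2·(−2)·1 = −20 ≡ 2, so v_1 = 2^{−1} = 6 (mod 11).
  i = 2 (α = 2): (2−7)(2−5)(2−9)(2−6) = (−5)·(−3)·(−7)·(−4) = 420 ≡ 2, so v_2 = 2^{−1} = 6 (mod 11).
  i = 3 (α = 5): (5−7)(5−2)(5−9)(5−6) = (−2)·3·(−4)·(−1) = −24 ≡ 9, so v_3 = 9^{−1} = 5 (mod 11).
  i = 4 (α = 9): (9−7)(9−2)(9−5)(9−6) = 2·7·4·3 = 168 ≡ 3, so v_4 = 3^{−1} = 4 (mod 11).
  i = 5 (α = 6): (6−7)(6−2)(6−5)(6−9) = (−1)·4·1·(−3) = 12 ≡ 1, so v_5 = 1^{−1} = 1 (mod 11).
  v = [6, 6, 5, 4, 1].
Step 2: syndromes of r = [1, 8, 2, 5, 0] (all sums mod 11).
  S_0 = Σ v_i r_i = 6·1 + 6·8 + 5·2 + 4·5 + 1·0 = 84 ≡ 7.
  S_1 = Σ v_i α_i r_i = 6·7·1 + 6·2·8 + 5·5·2 + 4·9·5 + 1·6·0 = 368 ≡ 5.
  α_i^2 mod 11 = [5, 4, 3, 4, 3].
  S_2 = Σ v_i α_i^2 r_i = 6·5·1 + 6·4·8 + 5·3·2 + 4·4·5 + 1·3·0 = 332 ≡ 2.
  S = (7, 5, 2) ≠ 0, so r is not a codeword (an error is present).
Step 3: locate the error. For a single error e at position i, S_ℓ = v_i·e·α_i^ℓ, so α_err = S_1/S_0.
  S_0^{−1} = 7^{−1} = 8 (mod 11), so α_err = 5·8 = 40 ≡ 7 = α_1. Error position i = 1.
  Consistency check: S_2/S_1 = 2·9 = 18 ≡ 7 = α_err ✓ (single-error assumption holds).
Step 4: error magnitude e = S_0/v_1 = S_0·∏_{j≠1}(α_1 − α_j) = 7·2 = 14 ≡ 3 (mod 11).
Step 5: correct position 1: c_1 = r_1 − e = 1 − 3 ≡ 9 (mod 11). Hence c = [9, 8, 2, 5, 0].
  Check: interpolating c through the α_i gives m(x) = 1 + 9·x (degree < 2) with m(α_i) = c_i for every i, so c is indeed a codeword.


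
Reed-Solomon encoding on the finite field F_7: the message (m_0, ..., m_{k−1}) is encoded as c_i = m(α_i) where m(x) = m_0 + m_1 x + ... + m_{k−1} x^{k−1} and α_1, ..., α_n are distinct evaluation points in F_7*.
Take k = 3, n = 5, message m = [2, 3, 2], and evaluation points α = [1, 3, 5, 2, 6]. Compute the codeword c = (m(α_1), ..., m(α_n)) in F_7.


c = [0, 1, 4, 2, 1]

Message polynomial: m(x) = 2 + 3·x + 2·x^2 (mod 7).
For each evaluation point α_i, compute m(α_i) mod 7:
  α_1 = 1: Horner steps 2 → 5 → 0, so m(1) = 0.
  α_2 = 3: Horner steps 2 → 2 → 1, so m(3) = 1.
  α_3 = 5: Horner steps 2 → 6 → 4, so m(5) = 4.
  α_4 = 2: Horner steps 2 → 0 → 2, so m(2) = 2.
  α_5 = 6: Horner steps 2 → 1 → 1, so m(6) = 1.
Codeword c = [0, 1, 4, 2, 1] ∈ F_7^5.


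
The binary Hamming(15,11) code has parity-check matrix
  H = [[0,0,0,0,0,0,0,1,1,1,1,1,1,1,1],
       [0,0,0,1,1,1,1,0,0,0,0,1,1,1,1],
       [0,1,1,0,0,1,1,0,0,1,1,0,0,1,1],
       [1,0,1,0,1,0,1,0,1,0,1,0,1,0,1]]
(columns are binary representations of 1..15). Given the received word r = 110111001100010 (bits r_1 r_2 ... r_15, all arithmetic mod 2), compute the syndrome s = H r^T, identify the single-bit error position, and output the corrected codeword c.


s = (1, 0, 0, 1)^T, error position = 9, corrected codeword c = 110111000100010

Compute s = H r^T mod 2 one row at a time:
  s_1 = 0 + 1 + 1 + 0 + 0 + 0 + 1 + 0 = 3 ≡ 1 (mod 2).
  s_2 = 1 + 1 + 1 + 0 + 0 + 0 + 1 + 0 = 4 ≡ 0 (mod 2).
  s_3 = 1 + 0 + 1 + 0 + 1 + 0 + 1 + 0 = 4 ≡ 0 (mod 2).
  s_4 = 1 + 0 + 1 + 0 + 1 + 0 + 0 + 0 = 3 ≡ 1 (mod 2).
s = (1, 0, 0, 1)^T — this equals column 9 of H (binary 1001), so error is at position 9.
Correct: flip bit 9 of r = 110111001100010 to get c = 110111000100010.


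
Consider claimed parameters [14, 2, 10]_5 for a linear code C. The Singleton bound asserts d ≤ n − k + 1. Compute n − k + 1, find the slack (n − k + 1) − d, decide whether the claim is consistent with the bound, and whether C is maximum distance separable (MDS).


Singleton RHS = n − k + 1 = 13, slack = 3, bound satisfied, not MDS.

Singleton bound: d ≤ n − k + 1.
Here n = 14, k = 2, so n − k + 1 = 13.
Given d = 10, check d ≤ 13: YES.
Slack = (n − k + 1) − d = 3.
The code is NOT MDS (slack = 3 > 0).
Description: the claimed parameters are [14, 2, 10]_5; such a code would be non-MDS.


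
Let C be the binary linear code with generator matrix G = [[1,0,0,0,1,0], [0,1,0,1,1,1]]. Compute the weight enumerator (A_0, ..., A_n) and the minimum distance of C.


Weight distribution: A_0 = 1, A_2 = 1, A_4 = 2. Minimum distance d = 2.

Enumerate all 2^2 = 4 messages m ∈ F_2^2.
For each, compute codeword c = mG in F_2^6, then tally its weight.
  m = 00 → c = 000000, weight = 0.
  m = 10 → c = 100010, weight = 2.
  m = 01 → c = 010111, weight = 4.
  m = 11 → c = 110101, weight = 4.
Tally weights:
  weight 0: 1 codewords.
  weight 2: 1 codewords.
  weight 4: 2 codewords.
Minimum distance d = smallest w > 0 with A_w > 0 = 2.
Sanity: Σ A_w = 4 = 2^2 = 4 ✓.


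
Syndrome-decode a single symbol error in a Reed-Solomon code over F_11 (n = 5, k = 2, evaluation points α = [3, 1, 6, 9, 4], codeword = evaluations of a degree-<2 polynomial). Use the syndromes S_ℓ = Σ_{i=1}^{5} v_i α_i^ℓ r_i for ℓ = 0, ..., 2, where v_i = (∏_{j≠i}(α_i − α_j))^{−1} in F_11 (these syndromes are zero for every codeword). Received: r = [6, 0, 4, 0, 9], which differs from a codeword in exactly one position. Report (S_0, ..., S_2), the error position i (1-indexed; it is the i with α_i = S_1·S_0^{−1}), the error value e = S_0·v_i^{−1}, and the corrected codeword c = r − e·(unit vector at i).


S = (4, 3, 5), error at position 4, error magnitude e = 9, c = [6, 0, 4, 2, 9].

Step 1: column multipliers v_i = (∏_{j≠i}(α_i − α_j))^{−1} mod 11.
  i = 1 (α = 3): (3−1)(3−6)(3−9)(3−4) = 2·(−3)·(−6)·(−1) = −36 ≡ 8, so v_1 = 8^{−1} = 7 (mod 11).
  i = 2 (α = 1): (1−3)(1−6)(1−9)(1−4) = (−2)·(−5)·(−8)·(−3) = 240 ≡ 9, so v_2 = 9^{−1} = 5 (mod 11).
  i = 3 (α = 6): (6−3)(6−1)(6−9)(6−4) = 3·5·(−3)·2 = −90 ≡ 9, so v_3 = 9^{−1} = 5 (mod 11).
  i = 4 (α = 9): (9−3)(9−1)(9−6)(9−4) = 6·8·3·5 = 720 ≡ 5, so v_4 = 5^{−1} = 9 (mod 11).
  i = 5 (α = 4): (4−3)(4−1)(4−6)(4−9) = 1·3·(−2)·(−5) = 30 ≡ 8, so v_5 = 8^{−1} = 7 (mod 11).
  v = [7, 5, 5, 9, 7].
Step 2: syndromes of r = [6, 0, 4, 0, 9] (all sums mod 11).
  S_0 = Σ v_i r_i = 7·6 + 5·0 + 5·4 + 9·0 + 7·9 = 125 ≡ 4.
  S_1 = Σ v_i α_i r_i = 7·3·6 + 5·1·0 + 5·6·4 + 9·9·0 + 7·4·9 = 498 ≡ 3.
  α_i^2 mod 11 = [9, 1, 3, 4, 5].
  S_2 = Σ v_i α_i^2 r_i = 7·9·6 + 5·1·0 + 5·3·4 + 9·4·0 + 7·5·9 = 753 ≡ 5.
  S = (4, 3, 5) ≠ 0, so r is not a codeword (an error is present).
Step 3: locate the error. For a single error e at position i, S_ℓ = v_i·e·α_i^ℓ, so α_err = S_1/S_0.
  S_0^{−1} = 4^{−1} = 3 (mod 11), so α_err = 3·3 = 9 ≡ 9 = α_4. Error position i = 4.
  Consistency check: S_2/S_1 = 5·4 = 20 ≡ 9 = α_err ✓ (single-error assumption holds).
Step 4: error magnitude e = S_0/v_4 = S_0·∏_{j≠4}(α_4 − α_j) = 4·5 = 20 ≡ 9 (mod 11).
Step 5: correct position 4: c_4 = r_4 − e = 0 − 9 ≡ 2 (mod 11). Hence c = [6, 0, 4, 2, 9].
  Check: interpolating c through the α_i gives m(x) = 8 + 3·x (degree < 2) with m(α_i) = c_i for every i, so c is indeed a codeword.
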